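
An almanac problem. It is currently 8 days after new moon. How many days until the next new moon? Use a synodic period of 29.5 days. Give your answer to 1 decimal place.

21.5 days

The next new moon completes the synodic month: 29.5 − 8 = 21.500 days.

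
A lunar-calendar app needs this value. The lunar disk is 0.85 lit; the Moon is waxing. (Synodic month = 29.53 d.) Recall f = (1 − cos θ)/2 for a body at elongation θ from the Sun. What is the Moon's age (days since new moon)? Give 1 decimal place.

Invert f = (1 − cos θ)/2 to get cos θ = 1 − 2(0.85) = -0.700, hence θ₀ = arccos -0.700 = 134.4°.
Before full moon the principal value applies: θ = 134.4°.
That fraction of the synodic month is 134.4/360 × 29.53 d ≈ 11.03 d.

11.0 days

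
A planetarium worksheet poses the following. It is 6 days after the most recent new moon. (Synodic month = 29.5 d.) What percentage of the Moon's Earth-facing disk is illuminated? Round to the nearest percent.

Elongation θ = 360° × 6/29.5 ≈ 73.2°.
cos 73.2° = 0.289, so f = (1 − 0.289)/2 = 0.356, so 36%.

36%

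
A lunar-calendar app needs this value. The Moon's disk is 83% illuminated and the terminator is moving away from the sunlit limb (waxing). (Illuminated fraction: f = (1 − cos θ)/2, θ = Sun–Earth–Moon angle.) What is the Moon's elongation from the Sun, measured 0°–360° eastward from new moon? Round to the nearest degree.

Invert f = (1 − cos θ)/2 to get cos θ = 1 − 2(0.83) = -0.660, hence θ₀ = arccos -0.660 = 131.3°.
Before full moon the principal value applies: θ = 131.3°.

131°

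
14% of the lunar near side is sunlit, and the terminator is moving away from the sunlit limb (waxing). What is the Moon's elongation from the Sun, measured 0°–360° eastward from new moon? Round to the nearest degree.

Invert f = (1 − cos θ)/2 to get cos θ = 1 − 2(0.14) = 0.720, hence θ₀ = arccos 0.720 = 43.9°.
Waxing ⇒ before full, so θ = 43.9°.

44°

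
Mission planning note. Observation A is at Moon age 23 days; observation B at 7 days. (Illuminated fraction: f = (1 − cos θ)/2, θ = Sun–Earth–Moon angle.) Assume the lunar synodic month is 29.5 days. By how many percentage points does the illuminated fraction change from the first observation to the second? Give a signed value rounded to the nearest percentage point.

First observation: θ = 360°·23/29.5 = 280.7°, so f = 0.407.
Second observation: θ = 85.4°, f = 0.460.
Δf = 0.460 − 0.407 = +0.053, i.e. +5 pp.

+5 pp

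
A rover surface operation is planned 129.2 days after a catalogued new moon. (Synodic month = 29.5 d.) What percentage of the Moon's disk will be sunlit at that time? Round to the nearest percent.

129.2/29.5 = 4.380 lunations, so 4 complete cycles and 11.20 d into the next.
The Moon has covered 11.20/29.5 of its cycle, so θ ≈ 360° × 11.20/29.5 = 136.7°.
Illuminated fraction = (1 − cos 136.7°)/2 = (1 − (-0.728))/2 ≈ 0.864, so 86%.

86%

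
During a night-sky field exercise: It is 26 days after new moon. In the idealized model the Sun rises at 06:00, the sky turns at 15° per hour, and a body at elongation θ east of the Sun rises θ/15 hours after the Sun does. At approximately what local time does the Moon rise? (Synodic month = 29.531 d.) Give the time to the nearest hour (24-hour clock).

03:00

The Moon has covered 26/29.531 of its cycle, so θ ≈ 360° × 26/29.531 = 317.0°.
Delay after the Sun = 317.0° / (15°/h) ≈ 21.13 h.
06:00 + 21.13 h ≈ 03:08 → 03:00 to the nearest hour.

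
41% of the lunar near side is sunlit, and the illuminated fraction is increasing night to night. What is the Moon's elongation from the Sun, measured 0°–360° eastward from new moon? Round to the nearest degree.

cos θ = 1 − 2f = 0.180, giving a principal value of 79.6°.
The Moon is waxing (0°–180°), so θ = 79.6° directly.

80°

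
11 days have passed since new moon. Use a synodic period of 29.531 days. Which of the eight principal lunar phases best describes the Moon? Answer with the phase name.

waxing gibbous

At 11/29.531 of the cycle, θ ≈ 134° — the waxing gibbous range.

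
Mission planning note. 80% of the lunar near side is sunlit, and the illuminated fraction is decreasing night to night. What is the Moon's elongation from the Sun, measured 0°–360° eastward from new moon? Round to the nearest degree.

233°

From f = (1 − cos θ)/2: cos θ = 1 − 2×0.80 = -0.600; arccos → 126.9°.
Since the Moon is past full (waning), take the reflex angle: θ = 360° − 126.9° = 233.1°.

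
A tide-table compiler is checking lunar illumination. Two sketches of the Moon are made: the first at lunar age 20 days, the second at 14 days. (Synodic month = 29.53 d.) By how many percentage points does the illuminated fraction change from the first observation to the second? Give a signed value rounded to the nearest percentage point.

+27 percentage points

First observation: θ = 360°·20/29.53 = 243.8°, so f = 0.721.
Second observation: θ = 170.7°, f = 0.993.
Δf = 0.993 − 0.721 = +0.273, i.e. +27 pp.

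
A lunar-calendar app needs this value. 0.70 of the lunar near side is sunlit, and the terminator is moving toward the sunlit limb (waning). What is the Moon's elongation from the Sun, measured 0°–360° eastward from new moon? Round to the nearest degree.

From f = (1 − cos θ)/2: cos θ = 1 − 2×0.70 = -0.400; arccos → 113.6°.
Waning ⇒ past full, so θ = 360° − 113.6° = 246.4°.

246°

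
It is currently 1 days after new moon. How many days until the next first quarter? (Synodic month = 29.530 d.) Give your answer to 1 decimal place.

6.4 days

First quarter occurs at elongation 90°, i.e. at age 29.530 × 90/360 = 7.383 d.
That is 7.383 − 1 = 6.383 days ahead.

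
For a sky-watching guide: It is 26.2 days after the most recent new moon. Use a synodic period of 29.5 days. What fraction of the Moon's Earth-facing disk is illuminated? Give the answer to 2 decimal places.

0.12

Elongation θ = 360° × 26.2/29.5 ≈ 319.7°.
Illuminated fraction = (1 − cos 319.7°)/2 = (1 − 0.763)/2 ≈ 0.119.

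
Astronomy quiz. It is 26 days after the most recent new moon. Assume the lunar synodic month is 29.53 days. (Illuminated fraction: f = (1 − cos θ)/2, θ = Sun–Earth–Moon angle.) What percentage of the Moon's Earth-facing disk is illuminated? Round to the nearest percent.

Elongation θ = 360° × 26/29.53 ≈ 317.0°.
cos 317.0° = 0.731, so f = (1 − 0.731)/2 = 0.135, so 13%.

13%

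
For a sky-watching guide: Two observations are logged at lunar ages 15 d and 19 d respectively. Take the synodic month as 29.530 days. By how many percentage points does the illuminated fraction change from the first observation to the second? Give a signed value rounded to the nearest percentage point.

First observation: θ = 360°·15/29.530 = 182.9°, so f = 0.999.
Second observation: θ = 231.6°, f = 0.810.
Δf = 0.810 − 0.999 = -0.189, i.e. -19 pp.

-19 pp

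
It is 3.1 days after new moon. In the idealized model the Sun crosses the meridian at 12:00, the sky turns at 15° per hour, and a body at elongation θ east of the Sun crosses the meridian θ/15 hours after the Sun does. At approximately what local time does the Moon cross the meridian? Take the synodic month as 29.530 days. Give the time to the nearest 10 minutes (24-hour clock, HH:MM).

Elongation θ = 360° × 3.1/29.530 ≈ 37.8°.
The Moon trails the Sun by θ/15 = 37.8/15 ≈ 2.52 hours.
12:00 + 2.519 h ≈ 14:31 → 14:30 to the nearest ten minutes.

14:30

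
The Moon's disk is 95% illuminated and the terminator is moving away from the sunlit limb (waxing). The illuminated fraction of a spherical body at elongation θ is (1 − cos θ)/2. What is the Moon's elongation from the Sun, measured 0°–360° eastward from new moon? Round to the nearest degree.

154°

Invert f = (1 − cos θ)/2 to get cos θ = 1 − 2(0.95) = -0.900, hence θ₀ = arccos -0.900 = 154.2°.
The Moon is waxing (0°–180°), so θ = 154.2° directly.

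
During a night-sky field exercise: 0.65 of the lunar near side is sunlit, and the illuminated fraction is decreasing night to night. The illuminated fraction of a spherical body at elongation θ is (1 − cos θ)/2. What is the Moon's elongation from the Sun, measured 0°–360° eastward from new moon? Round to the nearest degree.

253°

cos θ = 1 − 2f = -0.300, giving a principal value of 107.5°.
A waning Moon lies in 180°–360°, so θ = 360° − 107.5° = 252.5°.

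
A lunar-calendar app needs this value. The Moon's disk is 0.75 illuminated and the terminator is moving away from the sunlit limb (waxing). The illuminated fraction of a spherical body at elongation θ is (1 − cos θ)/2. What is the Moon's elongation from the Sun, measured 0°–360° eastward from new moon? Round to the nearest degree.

From f = (1 − cos θ)/2: cos θ = 1 − 2×0.75 = -0.500; arccos → 120.0°.
Waxing ⇒ before full, so θ = 120.0°.

120°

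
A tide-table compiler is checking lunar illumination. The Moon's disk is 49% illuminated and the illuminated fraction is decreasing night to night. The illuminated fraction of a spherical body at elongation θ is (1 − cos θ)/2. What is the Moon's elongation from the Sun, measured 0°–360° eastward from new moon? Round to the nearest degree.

Invert f = (1 − cos θ)/2 to get cos θ = 1 − 2(0.49) = 0.020, hence θ₀ = arccos 0.020 = 88.9°.
Waning ⇒ past full, so θ = 360° − 88.9° = 271.1°.

271°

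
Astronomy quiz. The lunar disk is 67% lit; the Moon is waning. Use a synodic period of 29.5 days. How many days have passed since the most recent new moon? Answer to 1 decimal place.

Invert f = (1 − cos θ)/2 to get cos θ = 1 − 2(0.67) = -0.340, hence θ₀ = arccos -0.340 = 109.9°.
Since the Moon is past full (waning), take the reflex angle: θ = 360° − 109.9° = 250.1°.
At 360°/29.5 d per day, 250.1° corresponds to 20.50 days.

20.5 days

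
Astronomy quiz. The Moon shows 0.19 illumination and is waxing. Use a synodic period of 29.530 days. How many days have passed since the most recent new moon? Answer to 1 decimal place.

4.2 days

From f = (1 − cos θ)/2: cos θ = 1 − 2×0.19 = 0.620; arccos → 51.7°.
The Moon is waxing (0°–180°), so θ = 51.7° directly.
That fraction of the synodic month is 51.7/360 × 29.530 d ≈ 4.24 d.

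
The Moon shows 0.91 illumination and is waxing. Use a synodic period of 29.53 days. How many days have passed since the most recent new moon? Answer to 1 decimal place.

From f = (1 − cos θ)/2: cos θ = 1 − 2×0.91 = -0.820; arccos → 145.1°.
Waxing ⇒ before full, so θ = 145.1°.
That fraction of the synodic month is 145.1/360 × 29.53 d ≈ 11.90 d.

11.9 days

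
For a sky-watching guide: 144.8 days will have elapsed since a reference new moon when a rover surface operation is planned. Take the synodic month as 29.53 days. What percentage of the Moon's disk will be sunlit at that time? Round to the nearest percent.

144.8/29.53 = 4.903 lunations, so 4 complete cycles and 26.68 d into the next.
Phase angle: θ = 360°·(26.68 d)/(29.53 d) = 325.3°.
cos 325.3° = 0.822, so f = (1 − 0.822)/2 = 0.089, so 9%.

9%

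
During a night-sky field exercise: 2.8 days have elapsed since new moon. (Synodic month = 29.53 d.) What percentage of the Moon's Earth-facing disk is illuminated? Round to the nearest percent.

9%

Elongation θ = 360° × 2.8/29.53 ≈ 34.1°.
cos 34.1° = 0.828, so f = (1 − 0.828)/2 = 0.086, so 9%.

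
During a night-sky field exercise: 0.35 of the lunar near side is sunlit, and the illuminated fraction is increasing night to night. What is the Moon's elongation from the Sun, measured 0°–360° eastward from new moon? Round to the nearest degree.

73°

cos θ = 1 − 2f = 0.300, giving a principal value of 72.5°.
Before full moon the principal value applies: θ = 72.5°.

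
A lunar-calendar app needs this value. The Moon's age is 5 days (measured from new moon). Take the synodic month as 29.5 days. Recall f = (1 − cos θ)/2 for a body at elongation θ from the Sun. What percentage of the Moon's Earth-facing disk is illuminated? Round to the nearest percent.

26%

Elongation θ = 360° × 5/29.5 ≈ 61.0°.
cos 61.0° = 0.485, so f = (1 − 0.485)/2 = 0.258, so 26%.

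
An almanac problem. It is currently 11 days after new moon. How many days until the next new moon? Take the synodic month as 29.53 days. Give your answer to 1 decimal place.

18.5 days

One full lunation from the last new moon is 29.53 d; remaining = 29.53 − 11 = 18.530 d.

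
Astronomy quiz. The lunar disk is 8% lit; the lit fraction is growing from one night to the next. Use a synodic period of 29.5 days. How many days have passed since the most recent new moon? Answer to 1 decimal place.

2.7 days

From f = (1 − cos θ)/2: cos θ = 1 − 2×0.08 = 0.840; arccos → 32.9°.
Waxing ⇒ before full, so θ = 32.9°.
Age = 29.5 × 32.9°/360° ≈ 2.69 days.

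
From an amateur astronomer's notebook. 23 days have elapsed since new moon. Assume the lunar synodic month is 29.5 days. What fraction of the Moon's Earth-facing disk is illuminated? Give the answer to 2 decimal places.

0.41

The Moon has covered 23/29.5 of its cycle, so θ ≈ 360° × 23/29.5 = 280.7°.
With cos θ = 0.185, the lit fraction is (1 − 0.185)/2 ≈ 0.407.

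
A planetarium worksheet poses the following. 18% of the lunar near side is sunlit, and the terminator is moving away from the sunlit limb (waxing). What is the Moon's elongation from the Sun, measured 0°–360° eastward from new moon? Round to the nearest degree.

cos θ = 1 − 2f = 0.640, giving a principal value of 50.2°.
Before full moon the principal value applies: θ = 50.2°.

50°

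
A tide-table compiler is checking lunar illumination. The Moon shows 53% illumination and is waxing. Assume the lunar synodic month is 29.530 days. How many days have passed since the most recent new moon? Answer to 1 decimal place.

7.7 days

Invert f = (1 − cos θ)/2 to get cos θ = 1 − 2(0.53) = -0.060, hence θ₀ = arccos -0.060 = 93.4°.
The Moon is waxing (0°–180°), so θ = 93.4° directly.
Age = 29.530 × 93.4°/360° ≈ 7.66 days.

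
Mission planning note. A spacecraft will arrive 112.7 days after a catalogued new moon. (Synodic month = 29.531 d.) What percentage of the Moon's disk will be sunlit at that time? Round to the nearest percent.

112.7/29.531 = 3.816 lunations, so 3 complete cycles and 24.11 d into the next.
Elongation θ = 360° × 24.11/29.531 ≈ 293.9°.
Illuminated fraction = (1 − cos 293.9°)/2 = (1 − 0.405)/2 ≈ 0.298, so 30%.

30%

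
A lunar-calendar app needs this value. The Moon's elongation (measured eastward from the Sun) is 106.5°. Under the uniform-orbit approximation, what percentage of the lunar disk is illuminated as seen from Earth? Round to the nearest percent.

64%

Half-versine of 106.5°: (1 − (-0.284))/2 = 0.642, i.e. 64%.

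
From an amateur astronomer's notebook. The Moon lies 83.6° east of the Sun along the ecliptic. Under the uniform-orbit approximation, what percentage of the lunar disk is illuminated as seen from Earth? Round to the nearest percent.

f = (1 − cos 83.6°)/2 = (1 − 0.111)/2 ≈ 0.444, i.e. 44%.

44%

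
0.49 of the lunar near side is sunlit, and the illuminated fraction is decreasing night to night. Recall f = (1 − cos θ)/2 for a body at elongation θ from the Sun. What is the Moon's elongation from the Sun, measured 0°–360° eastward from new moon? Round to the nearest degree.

cos θ = 1 − 2f = 0.020, giving a principal value of 88.9°.
A waning Moon lies in 180°–360°, so θ = 360° − 88.9° = 271.1°.

271°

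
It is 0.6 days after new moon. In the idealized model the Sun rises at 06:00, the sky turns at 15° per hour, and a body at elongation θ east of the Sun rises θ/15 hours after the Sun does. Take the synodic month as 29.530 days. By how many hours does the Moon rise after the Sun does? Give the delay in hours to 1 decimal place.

0.5 h

Phase angle: θ = 360°·(0.6 d)/(29.530 d) = 7.3°.
The Moon trails the Sun by θ/15 = 7.3/15 ≈ 0.49 hours.
So the Moon rises 0.49 h after the Sun.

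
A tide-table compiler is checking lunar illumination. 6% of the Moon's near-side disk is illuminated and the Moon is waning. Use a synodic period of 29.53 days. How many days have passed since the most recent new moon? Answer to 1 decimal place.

27.2 days

Invert f = (1 − cos θ)/2 to get cos θ = 1 − 2(0.06) = 0.880, hence θ₀ = arccos 0.880 = 28.4°.
Since the Moon is past full (waning), take the reflex angle: θ = 360° − 28.4° = 331.6°.
That fraction of the synodic month is 331.6/360 × 29.53 d ≈ 27.20 d.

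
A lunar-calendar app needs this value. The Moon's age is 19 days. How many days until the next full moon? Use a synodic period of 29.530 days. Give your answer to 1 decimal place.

25.3 days

Full moon occurs at elongation 180°, i.e. at age 29.530 × 180/360 = 14.765 d.
Already past this cycle's full moon; the next is at 14.765 + 29.530 = 44.295 d, so 44.295 − 19 = 25.295 days.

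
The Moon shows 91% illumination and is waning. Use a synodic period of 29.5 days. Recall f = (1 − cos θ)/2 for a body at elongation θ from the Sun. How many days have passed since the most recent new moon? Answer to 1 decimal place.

17.6 days

Invert f = (1 − cos θ)/2 to get cos θ = 1 − 2(0.91) = -0.820, hence θ₀ = arccos -0.820 = 145.1°.
Waning ⇒ past full, so θ = 360° − 145.1° = 214.9°.
At 360°/29.5 d per day, 214.9° corresponds to 17.61 days.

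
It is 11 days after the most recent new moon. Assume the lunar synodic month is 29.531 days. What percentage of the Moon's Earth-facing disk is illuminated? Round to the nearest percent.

85%

Elongation θ = 360° × 11/29.531 ≈ 134.1°.
Illuminated fraction = (1 − cos 134.1°)/2 = (1 − (-0.696))/2 ≈ 0.848, so 85%.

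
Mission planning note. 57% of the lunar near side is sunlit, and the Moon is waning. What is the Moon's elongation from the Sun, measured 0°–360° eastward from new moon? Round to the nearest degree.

From f = (1 − cos θ)/2: cos θ = 1 − 2×0.57 = -0.140; arccos → 98.0°.
Since the Moon is past full (waning), take the reflex angle: θ = 360° − 98.0° = 262.0°.

262°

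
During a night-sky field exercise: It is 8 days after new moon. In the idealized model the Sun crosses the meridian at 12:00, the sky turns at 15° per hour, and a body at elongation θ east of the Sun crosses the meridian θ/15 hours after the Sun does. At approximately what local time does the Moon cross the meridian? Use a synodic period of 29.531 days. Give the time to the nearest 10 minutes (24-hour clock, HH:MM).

18:30

The Moon has covered 8/29.531 of its cycle, so θ ≈ 360° × 8/29.531 = 97.5°.
The Moon trails the Sun by θ/15 = 97.5/15 ≈ 6.50 hours.
12:00 + 6.502 h ≈ 18:30 → 18:30 to the nearest ten minutes.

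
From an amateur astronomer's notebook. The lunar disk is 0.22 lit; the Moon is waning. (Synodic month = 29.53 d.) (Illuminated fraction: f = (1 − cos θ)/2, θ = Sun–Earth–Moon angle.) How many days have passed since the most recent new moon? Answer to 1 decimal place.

24.9 days

From f = (1 − cos θ)/2: cos θ = 1 − 2×0.22 = 0.560; arccos → 55.9°.
Since the Moon is past full (waning), take the reflex angle: θ = 360° − 55.9° = 304.1°.
Age = 29.53 × 304.1°/360° ≈ 24.94 days.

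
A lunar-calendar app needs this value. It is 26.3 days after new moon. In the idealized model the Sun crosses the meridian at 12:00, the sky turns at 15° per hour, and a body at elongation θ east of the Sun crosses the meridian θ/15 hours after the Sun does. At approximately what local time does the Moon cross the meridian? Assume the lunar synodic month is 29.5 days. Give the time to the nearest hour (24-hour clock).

Elongation θ = 360° × 26.3/29.5 ≈ 320.9°.
At 15° of sky rotation per hour, 320.9° corresponds to a 21.40 h lag.
12:00 + 21.40 h ≈ 09:24 → 09:00 to the nearest hour.

09:00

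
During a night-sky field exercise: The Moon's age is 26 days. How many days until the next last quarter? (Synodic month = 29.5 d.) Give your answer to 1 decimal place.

25.6 days

Last quarter occurs at elongation 270°, i.e. at age 29.5 × 270/360 = 22.125 d.
This lunation's last quarter (22.125 d) has passed, so add one period: 51.625 − 26 = 25.625 days.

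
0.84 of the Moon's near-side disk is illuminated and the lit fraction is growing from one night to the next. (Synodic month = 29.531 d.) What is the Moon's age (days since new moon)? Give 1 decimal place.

From f = (1 − cos θ)/2: cos θ = 1 − 2×0.84 = -0.680; arccos → 132.8°.
Before full moon the principal value applies: θ = 132.8°.
That fraction of the synodic month is 132.8/360 × 29.531 d ≈ 10.90 d.

10.9 days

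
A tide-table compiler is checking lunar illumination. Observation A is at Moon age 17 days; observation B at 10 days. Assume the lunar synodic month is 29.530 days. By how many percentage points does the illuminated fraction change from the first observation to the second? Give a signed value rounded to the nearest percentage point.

-18 percentage points

First observation: θ = 360°·17/29.530 = 207.2°, so f = 0.945.
Second observation: θ = 121.9°, f = 0.764.
Δf = 0.764 − 0.945 = -0.180, i.e. -18 pp.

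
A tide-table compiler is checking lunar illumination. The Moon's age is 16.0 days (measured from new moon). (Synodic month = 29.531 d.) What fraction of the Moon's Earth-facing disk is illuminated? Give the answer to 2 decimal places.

Phase angle: θ = 360°·(16.0 d)/(29.531 d) = 195.0°.
With cos θ = (-0.966), the lit fraction is (1 − (-0.966))/2 ≈ 0.983.

0.98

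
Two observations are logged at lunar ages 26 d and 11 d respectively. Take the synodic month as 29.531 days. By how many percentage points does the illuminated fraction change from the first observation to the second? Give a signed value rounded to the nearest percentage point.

+71 pp

θ₁ = 360° × 26/29.531 = 317.0°, f₁ = (1 − cos θ₁)/2 = 0.135.
θ₂ = 360° × 11/29.531 = 134.1°, f₂ = (1 − cos θ₂)/2 = 0.848.
Change = f₂ − f₁ = +0.713 → +71 percentage points.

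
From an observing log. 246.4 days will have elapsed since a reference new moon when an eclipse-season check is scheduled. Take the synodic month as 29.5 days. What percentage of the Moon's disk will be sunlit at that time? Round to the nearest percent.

80%

246.4/29.5 = 8.353 lunations, so 8 complete cycles and 10.40 d into the next.
Elongation θ = 360° × 10.40/29.5 ≈ 126.9°.
cos 126.9° = (-0.601), so f = (1 − (-0.601))/2 = 0.800, so 80%.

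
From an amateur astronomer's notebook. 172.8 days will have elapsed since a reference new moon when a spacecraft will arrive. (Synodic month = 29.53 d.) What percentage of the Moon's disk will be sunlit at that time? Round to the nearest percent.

20%

172.8 d spans 5 complete synodic months (5 × 29.53 = 147.65 d) plus 25.15 d.
Elongation θ = 360° × 25.15/29.53 ≈ 306.6°.
Illuminated fraction = (1 − cos 306.6°)/2 = (1 − 0.596)/2 ≈ 0.202, so 20%.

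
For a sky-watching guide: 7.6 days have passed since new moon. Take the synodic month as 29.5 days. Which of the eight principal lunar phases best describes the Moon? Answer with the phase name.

first quarter

At 7.6/29.5 of the cycle, θ ≈ 93° — the first quarter range.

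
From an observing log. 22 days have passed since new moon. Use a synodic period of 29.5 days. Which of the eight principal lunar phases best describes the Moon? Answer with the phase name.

At 22/29.5 of the cycle, θ ≈ 268° — the last quarter range.

last quarter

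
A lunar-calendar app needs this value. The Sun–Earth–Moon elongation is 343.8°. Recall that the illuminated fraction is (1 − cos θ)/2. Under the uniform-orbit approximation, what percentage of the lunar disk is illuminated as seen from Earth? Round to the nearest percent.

cos 343.8° = 0.960, so f = (1 − 0.960)/2 = 0.020, i.e. 2%.

2%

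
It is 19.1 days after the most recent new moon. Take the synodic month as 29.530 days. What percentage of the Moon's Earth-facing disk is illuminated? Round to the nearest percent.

Phase angle: θ = 360°·(19.1 d)/(29.530 d) = 232.8°.
With cos θ = (-0.604), the lit fraction is (1 − (-0.604))/2 ≈ 0.802, so 80%.

80%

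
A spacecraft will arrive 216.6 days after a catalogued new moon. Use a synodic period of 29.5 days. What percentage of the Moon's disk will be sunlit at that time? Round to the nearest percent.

77%

216.6 d spans 7 complete synodic months (7 × 29.5 = 206.50 d) plus 10.10 d.
Phase angle: θ = 360°·(10.10 d)/(29.5 d) = 123.3°.
Illuminated fraction = (1 − cos 123.3°)/2 = (1 − (-0.548))/2 ≈ 0.774, so 77%.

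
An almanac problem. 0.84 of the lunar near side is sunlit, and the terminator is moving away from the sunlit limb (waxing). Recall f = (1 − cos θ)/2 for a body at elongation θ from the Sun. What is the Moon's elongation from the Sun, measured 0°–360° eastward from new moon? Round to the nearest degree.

cos θ = 1 − 2f = -0.680, giving a principal value of 132.8°.
Before full moon the principal value applies: θ = 132.8°.

133°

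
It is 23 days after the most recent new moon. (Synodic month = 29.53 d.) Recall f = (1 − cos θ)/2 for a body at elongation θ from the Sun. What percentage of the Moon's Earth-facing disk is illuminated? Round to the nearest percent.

The Moon has covered 23/29.53 of its cycle, so θ ≈ 360° × 23/29.53 = 280.4°.
With cos θ = 0.180, the lit fraction is (1 − 0.180)/2 ≈ 0.410, so 41%.

41%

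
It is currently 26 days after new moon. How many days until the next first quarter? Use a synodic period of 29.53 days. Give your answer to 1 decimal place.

First quarter occurs at elongation 90°, i.e. at age 29.53 × 90/360 = 7.383 d.
This lunation's first quarter (7.383 d) has passed, so add one period: 36.913 − 26 = 10.913 days.

10.9 days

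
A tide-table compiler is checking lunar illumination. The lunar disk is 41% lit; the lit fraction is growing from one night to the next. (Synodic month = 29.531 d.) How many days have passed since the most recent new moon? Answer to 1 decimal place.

cos θ = 1 − 2f = 0.180, giving a principal value of 79.6°.
The Moon is waxing (0°–180°), so θ = 79.6° directly.
Age = 29.531 × 79.6°/360° ≈ 6.53 days.

6.5 days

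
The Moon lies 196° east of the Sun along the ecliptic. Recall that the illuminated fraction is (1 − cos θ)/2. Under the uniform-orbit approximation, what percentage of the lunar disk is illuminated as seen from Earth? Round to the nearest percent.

98%

f = (1 − cos 196°)/2 = (1 − (-0.961))/2 ≈ 0.981, i.e. 98%.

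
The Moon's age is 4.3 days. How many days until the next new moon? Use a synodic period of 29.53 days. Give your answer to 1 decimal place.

The next new moon completes the synodic month: 29.53 − 4.3 = 25.230 days.

25.2 days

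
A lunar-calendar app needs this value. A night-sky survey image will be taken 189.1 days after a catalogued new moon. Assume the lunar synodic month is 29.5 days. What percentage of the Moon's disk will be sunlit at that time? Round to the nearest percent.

92%

189.1/29.5 = 6.410 lunations, so 6 complete cycles and 12.10 d into the next.
Elongation θ = 360° × 12.10/29.5 ≈ 147.7°.
Illuminated fraction = (1 − cos 147.7°)/2 = (1 − (-0.845))/2 ≈ 0.922, so 92%.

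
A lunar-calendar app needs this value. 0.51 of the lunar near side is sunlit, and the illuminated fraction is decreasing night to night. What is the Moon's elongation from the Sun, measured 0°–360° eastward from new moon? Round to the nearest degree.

cos θ = 1 − 2f = -0.020, giving a principal value of 91.1°.
A waning Moon lies in 180°–360°, so θ = 360° − 91.1° = 268.9°.

269°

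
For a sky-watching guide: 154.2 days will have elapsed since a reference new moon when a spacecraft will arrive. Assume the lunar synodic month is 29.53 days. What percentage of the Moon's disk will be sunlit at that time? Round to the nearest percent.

41%

154.2/29.53 = 5.222 lunations, so 5 complete cycles and 6.55 d into the next.
Elongation θ = 360° × 6.55/29.53 ≈ 79.9°.
cos 79.9° = 0.176, so f = (1 − 0.176)/2 = 0.412, so 41%.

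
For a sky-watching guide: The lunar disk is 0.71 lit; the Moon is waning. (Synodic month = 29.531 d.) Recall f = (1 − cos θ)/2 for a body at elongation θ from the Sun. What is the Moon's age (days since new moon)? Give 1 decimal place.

cos θ = 1 − 2f = -0.420, giving a principal value of 114.8°.
Waning ⇒ past full, so θ = 360° − 114.8° = 245.2°.
That fraction of the synodic month is 245.2/360 × 29.531 d ≈ 20.11 d.

20.1 days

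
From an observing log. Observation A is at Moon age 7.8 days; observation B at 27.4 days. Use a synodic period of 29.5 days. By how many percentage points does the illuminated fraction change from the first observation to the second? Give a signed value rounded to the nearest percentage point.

θ₁ = 360° × 7.8/29.5 = 95.2°, f₁ = (1 − cos θ₁)/2 = 0.545.
θ₂ = 360° × 27.4/29.5 = 334.4°, f₂ = (1 − cos θ₂)/2 = 0.049.
Change = f₂ − f₁ = -0.496 → -50 percentage points.

-50 pp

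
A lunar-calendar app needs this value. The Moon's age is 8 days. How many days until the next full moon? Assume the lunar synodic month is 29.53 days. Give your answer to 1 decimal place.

Full moon occurs at elongation 180°, i.e. at age 29.53 × 180/360 = 14.765 d.
So 6.765 days remain (14.765 − 8).

6.8 days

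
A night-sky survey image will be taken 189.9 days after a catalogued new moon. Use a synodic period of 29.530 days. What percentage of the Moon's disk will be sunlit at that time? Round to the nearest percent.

95%

189.9/29.530 = 6.431 lunations, so 6 complete cycles and 12.72 d into the next.
Phase angle: θ = 360°·(12.72 d)/(29.530 d) = 155.1°.
Illuminated fraction = (1 − cos 155.1°)/2 = (1 − (-0.907))/2 ≈ 0.953, so 95%.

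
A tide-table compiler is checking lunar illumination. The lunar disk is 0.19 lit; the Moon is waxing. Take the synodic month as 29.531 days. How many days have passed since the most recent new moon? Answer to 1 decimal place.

4.2 days

Invert f = (1 − cos θ)/2 to get cos θ = 1 − 2(0.19) = 0.620, hence θ₀ = arccos 0.620 = 51.7°.
Waxing ⇒ before full, so θ = 51.7°.
That fraction of the synodic month is 51.7/360 × 29.531 d ≈ 4.24 d.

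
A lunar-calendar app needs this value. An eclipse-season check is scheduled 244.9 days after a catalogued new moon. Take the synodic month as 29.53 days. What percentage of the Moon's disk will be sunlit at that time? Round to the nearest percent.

63%

244.9/29.53 = 8.293 lunations, so 8 complete cycles and 8.66 d into the next.
Phase angle: θ = 360°·(8.66 d)/(29.53 d) = 105.6°.
Illuminated fraction = (1 − cos 105.6°)/2 = (1 − (-0.268))/2 ≈ 0.634, so 63%.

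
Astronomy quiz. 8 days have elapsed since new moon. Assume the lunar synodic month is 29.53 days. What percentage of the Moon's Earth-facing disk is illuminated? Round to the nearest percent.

Elongation θ = 360° × 8/29.53 ≈ 97.5°.
cos 97.5° = (-0.131), so f = (1 − (-0.131))/2 = 0.566, so 57%.

57%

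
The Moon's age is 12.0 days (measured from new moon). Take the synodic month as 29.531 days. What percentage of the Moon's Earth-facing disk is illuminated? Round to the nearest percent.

92%

Elongation θ = 360° × 12.0/29.531 ≈ 146.3°.
Illuminated fraction = (1 − cos 146.3°)/2 = (1 − (-0.832))/2 ≈ 0.916, so 92%.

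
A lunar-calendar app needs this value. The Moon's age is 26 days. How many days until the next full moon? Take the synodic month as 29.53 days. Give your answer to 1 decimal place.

18.3 days

Full moon is 0.5 of the way through the cycle: age 0.5 × 29.53 = 14.765 d.
Already past this cycle's full moon; the next is at 14.765 + 29.53 = 44.295 d, so 44.295 − 26 = 18.295 days.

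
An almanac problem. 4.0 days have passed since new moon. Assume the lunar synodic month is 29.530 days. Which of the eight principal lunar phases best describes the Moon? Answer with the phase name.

θ ≈ 360° × 4.0/29.530 = 49°, which falls in the waxing crescent sector.

waxing crescent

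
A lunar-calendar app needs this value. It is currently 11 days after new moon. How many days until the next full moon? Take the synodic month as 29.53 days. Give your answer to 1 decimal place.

Full moon occurs at elongation 180°, i.e. at age 29.53 × 180/360 = 14.765 d.
So 3.765 days remain (14.765 − 11).

3.8 days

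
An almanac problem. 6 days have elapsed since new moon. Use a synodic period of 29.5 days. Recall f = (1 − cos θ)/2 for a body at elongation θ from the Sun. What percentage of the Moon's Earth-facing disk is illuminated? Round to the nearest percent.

36%

Phase angle: θ = 360°·(6 d)/(29.5 d) = 73.2°.
cos 73.2° = 0.289, so f = (1 − 0.289)/2 = 0.356, so 36%.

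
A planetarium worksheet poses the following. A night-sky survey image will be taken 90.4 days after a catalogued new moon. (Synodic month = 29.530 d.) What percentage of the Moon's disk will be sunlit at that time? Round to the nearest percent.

Reduce mod P: 90.4 − 3×29.530 = 1.81 d into the current lunation.
Phase angle: θ = 360°·(1.81 d)/(29.530 d) = 22.1°.
Illuminated fraction = (1 − cos 22.1°)/2 = (1 − 0.927)/2 ≈ 0.037, so 4%.

4%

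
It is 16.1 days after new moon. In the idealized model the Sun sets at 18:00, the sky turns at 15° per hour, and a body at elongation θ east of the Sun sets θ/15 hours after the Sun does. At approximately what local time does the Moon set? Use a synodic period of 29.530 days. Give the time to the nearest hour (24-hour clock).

07:00

The Moon has covered 16.1/29.530 of its cycle, so θ ≈ 360° × 16.1/29.530 = 196.3°.
The Moon trails the Sun by θ/15 = 196.3/15 ≈ 13.08 hours.
18:00 + 13.08 h ≈ 07:05 → 07:00 to the nearest hour.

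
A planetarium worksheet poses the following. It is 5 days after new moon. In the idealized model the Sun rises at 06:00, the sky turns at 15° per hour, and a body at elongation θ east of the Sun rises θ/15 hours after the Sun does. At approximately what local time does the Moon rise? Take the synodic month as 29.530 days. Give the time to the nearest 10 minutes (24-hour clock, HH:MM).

10:00

Elongation θ = 360° × 5/29.530 ≈ 61.0°.
The Moon trails the Sun by θ/15 = 61.0/15 ≈ 4.06 hours.
06:00 + 4.064 h ≈ 10:04 → 10:00 to the nearest ten minutes.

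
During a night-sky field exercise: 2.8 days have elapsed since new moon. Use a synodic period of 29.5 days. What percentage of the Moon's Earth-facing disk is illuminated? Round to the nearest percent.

The Moon has covered 2.8/29.5 of its cycle, so θ ≈ 360° × 2.8/29.5 = 34.2°.
Illuminated fraction = (1 − cos 34.2°)/2 = (1 − 0.827)/2 ≈ 0.086, so 9%.

9%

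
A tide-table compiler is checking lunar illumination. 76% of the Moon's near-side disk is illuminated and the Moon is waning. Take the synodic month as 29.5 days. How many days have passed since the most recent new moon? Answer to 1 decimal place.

From f = (1 − cos θ)/2: cos θ = 1 − 2×0.76 = -0.520; arccos → 121.3°.
Since the Moon is past full (waning), take the reflex angle: θ = 360° − 121.3° = 238.7°.
Age = 29.5 × 238.7°/360° ≈ 19.56 days.

19.6 days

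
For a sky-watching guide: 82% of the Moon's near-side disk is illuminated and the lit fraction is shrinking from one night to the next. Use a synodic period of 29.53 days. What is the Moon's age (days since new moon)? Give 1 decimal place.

cos θ = 1 − 2f = -0.640, giving a principal value of 129.8°.
A waning Moon lies in 180°–360°, so θ = 360° − 129.8° = 230.2°.
At 360°/29.53 d per day, 230.2° corresponds to 18.88 days.

18.9 days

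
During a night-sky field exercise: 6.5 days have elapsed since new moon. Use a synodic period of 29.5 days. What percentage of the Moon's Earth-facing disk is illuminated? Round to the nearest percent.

41%

Elongation θ = 360° × 6.5/29.5 ≈ 79.3°.
cos 79.3° = 0.185, so f = (1 − 0.185)/2 = 0.407, so 41%.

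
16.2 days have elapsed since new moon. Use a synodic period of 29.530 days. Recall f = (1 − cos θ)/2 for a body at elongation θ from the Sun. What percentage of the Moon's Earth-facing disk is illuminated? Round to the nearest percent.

Elongation θ = 360° × 16.2/29.530 ≈ 197.5°.
With cos θ = (-0.954), the lit fraction is (1 − (-0.954))/2 ≈ 0.977, so 98%.

98%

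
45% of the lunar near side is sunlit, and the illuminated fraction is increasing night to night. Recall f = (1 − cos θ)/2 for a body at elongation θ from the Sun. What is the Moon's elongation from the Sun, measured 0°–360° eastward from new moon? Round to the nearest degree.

84°

cos θ = 1 − 2f = 0.100, giving a principal value of 84.3°.
The Moon is waxing (0°–180°), so θ = 84.3° directly.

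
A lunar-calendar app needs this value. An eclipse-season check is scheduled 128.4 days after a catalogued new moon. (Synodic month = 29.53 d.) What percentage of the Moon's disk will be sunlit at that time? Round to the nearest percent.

79%

128.4/29.53 = 4.348 lunations, so 4 complete cycles and 10.28 d into the next.
The Moon has covered 10.28/29.53 of its cycle, so θ ≈ 360° × 10.28/29.53 = 125.3°.
cos 125.3° = (-0.578), so f = (1 − (-0.578))/2 = 0.789, so 79%.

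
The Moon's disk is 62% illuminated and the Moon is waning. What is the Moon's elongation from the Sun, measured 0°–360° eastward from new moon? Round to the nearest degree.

Invert f = (1 − cos θ)/2 to get cos θ = 1 − 2(0.62) = -0.240, hence θ₀ = arccos -0.240 = 103.9°.
Waning ⇒ past full, so θ = 360° − 103.9° = 256.1°.

256°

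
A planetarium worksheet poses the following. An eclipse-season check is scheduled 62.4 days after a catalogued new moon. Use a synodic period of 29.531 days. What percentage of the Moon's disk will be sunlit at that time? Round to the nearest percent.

62.4/29.531 = 2.113 lunations, so 2 complete cycles and 3.34 d into the next.
The Moon has covered 3.34/29.531 of its cycle, so θ ≈ 360° × 3.34/29.531 = 40.7°.
Illuminated fraction = (1 − cos 40.7°)/2 = (1 − 0.758)/2 ≈ 0.121, so 12%.

12%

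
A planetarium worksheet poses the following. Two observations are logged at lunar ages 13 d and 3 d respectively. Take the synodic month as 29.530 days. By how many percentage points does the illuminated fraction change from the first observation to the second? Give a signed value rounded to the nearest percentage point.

θ₁ = 360° × 13/29.530 = 158.5°, f₁ = (1 − cos θ₁)/2 = 0.965.
θ₂ = 360° × 3/29.530 = 36.6°, f₂ = (1 − cos θ₂)/2 = 0.098.
Change = f₂ − f₁ = -0.867 → -87 percentage points.

-87 percentage points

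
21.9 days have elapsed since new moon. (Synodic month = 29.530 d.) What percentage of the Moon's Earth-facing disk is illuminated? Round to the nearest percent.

53%

Elongation θ = 360° × 21.9/29.530 ≈ 267.0°.
cos 267.0° = (-0.053), so f = (1 − (-0.053))/2 = 0.526, so 53%.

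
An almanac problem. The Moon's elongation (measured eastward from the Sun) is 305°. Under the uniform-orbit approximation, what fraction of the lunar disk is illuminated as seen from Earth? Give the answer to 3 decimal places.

0.213

f = (1 − cos 305°)/2 = (1 − 0.574)/2 ≈ 0.213.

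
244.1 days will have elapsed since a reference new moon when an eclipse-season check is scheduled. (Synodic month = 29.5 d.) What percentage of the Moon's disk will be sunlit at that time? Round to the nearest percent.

244.1 d spans 8 complete synodic months (8 × 29.5 = 236.00 d) plus 8.10 d.
Elongation θ = 360° × 8.10/29.5 ≈ 98.8°.
With cos θ = (-0.154), the lit fraction is (1 − (-0.154))/2 ≈ 0.577, so 58%.

58%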